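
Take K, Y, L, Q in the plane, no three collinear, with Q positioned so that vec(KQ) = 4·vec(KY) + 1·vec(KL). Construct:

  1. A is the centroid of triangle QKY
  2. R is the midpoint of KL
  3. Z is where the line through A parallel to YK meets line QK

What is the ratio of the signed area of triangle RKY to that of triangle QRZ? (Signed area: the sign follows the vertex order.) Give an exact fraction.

Work in coordinates with K = (0, 0), Y = (1, 0), L = (0, 1), Q = (4, 1).
1. A is the centroid of triangle QKY ⇒ A = (5/3, 1/3)
2. R is the midpoint of KL ⇒ R = (0, 1/2)
3. Z is where the line through A parallel to YK meets line QK ⇒ Z = (4/3, 1/3)
2·[RKY] = 1/2, 2·[QRZ] = 4/3
[RKY]:[QRZ] = 1/2:4/3 = 3/8

[RKY]:[QRZ] = 3/8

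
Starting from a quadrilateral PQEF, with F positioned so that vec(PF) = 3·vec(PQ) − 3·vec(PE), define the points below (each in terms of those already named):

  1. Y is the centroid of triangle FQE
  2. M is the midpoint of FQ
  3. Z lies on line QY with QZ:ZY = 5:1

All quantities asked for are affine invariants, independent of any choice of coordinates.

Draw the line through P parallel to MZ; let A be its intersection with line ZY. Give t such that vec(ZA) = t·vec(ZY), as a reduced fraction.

Assign P = (0, 0), Q = (1, 0), E = (0, 1), F = (3, -3) — the answer is frame-independent, so this choice is without loss of generality.
1. Y is the centroid of triangle FQE ⇒ Y = (4/3, -2/3)
2. M is the midpoint of FQ ⇒ M = (2, -3/2)
3. Z lies on line QY with QZ:ZY = 5:1 ⇒ Z = (23/18, -5/9)
through P parallel to MZ: direction (-13/18, 17/18); meets ZY at A = (26/9, -34/9)
A = Z + t·(Y−Z) with t = 29

t = 29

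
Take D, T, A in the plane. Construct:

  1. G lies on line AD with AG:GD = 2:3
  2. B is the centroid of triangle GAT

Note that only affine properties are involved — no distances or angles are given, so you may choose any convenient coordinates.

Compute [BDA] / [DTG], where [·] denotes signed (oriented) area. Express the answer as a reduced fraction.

Set D = (0, 0), T = (1, 0), A = (0, 1); any affine frame gives the same invariant.
1. G lies on line AD with AG:GD = 2:3 ⇒ G = (0, 3/5)
2. B is the centroid of triangle GAT ⇒ B = (1/3, 8/15)
2·[BDA] = -1/3, 2·[DTG] = 3/5
[BDA]:[DTG] = -1/3:3/5 = -5/9

[BDA]:[DTG] = -5/9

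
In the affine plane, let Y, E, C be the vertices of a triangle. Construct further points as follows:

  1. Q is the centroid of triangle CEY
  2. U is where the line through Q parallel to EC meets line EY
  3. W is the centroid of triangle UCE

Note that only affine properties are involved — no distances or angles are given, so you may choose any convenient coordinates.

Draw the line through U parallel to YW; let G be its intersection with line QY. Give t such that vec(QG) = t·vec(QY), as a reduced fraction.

Work in coordinates with Y = (0, 0), E = (1, 0), C = (0, 1).
1. Q is the centroid of triangle CEY ⇒ Q = (1/3, 1/3)
2. U is where the line through Q parallel to EC meets line EY ⇒ U = (2/3, 0)
3. W is the centroid of triangle UCE ⇒ W = (5/9, 1/3)
through U parallel to YW: direction (5/9, 1/3); meets QY at G = (-1, -1)
G = Q + t·(Y−Q) with t = 4

t = 4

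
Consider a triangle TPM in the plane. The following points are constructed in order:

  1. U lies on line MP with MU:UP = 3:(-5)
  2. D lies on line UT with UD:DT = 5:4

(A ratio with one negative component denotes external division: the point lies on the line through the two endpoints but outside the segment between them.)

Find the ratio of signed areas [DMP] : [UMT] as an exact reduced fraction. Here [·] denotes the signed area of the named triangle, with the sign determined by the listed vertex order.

Assign T = (0, 0), P = (1, 0), M = (0, 1) — the answer is frame-independent, so this choice is without loss of generality.
1. U lies on line MP with MU:UP = 3:(-5) ⇒ U = (-3/2, 5/2)
2. D lies on line UT with UD:DT = 5:4 ⇒ D = (-2/3, 10/9)
2·[DMP] = -5/9, 2·[UMT] = -3/2
[DMP]:[UMT] = -5/9:-3/2 = 10/27

[DMP]:[UMT] = 10/27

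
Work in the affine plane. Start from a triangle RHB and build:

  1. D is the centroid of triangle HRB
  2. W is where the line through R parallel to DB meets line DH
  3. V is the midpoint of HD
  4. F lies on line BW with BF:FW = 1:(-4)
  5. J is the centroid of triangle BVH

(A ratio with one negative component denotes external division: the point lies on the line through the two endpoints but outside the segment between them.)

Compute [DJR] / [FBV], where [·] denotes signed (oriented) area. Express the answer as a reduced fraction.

Set R = (0, 0), H = (1, 0), B = (0, 1); any affine frame gives the same invariant.
1. D is the centroid of triangle HRB ⇒ D = (1/3, 1/3)
2. W is where the line through R parallel to DB meets line DH ⇒ W = (-1/3, 2/3)
3. V is the midpoint of HD ⇒ V = (2/3, 1/6)
4. F lies on line BW with BF:FW = 1:(-4) ⇒ F = (1/9, 10/9)
5. J is the centroid of triangle BVH ⇒ J = (5/9, 7/18)
2·[DJR] = -1/18, 2·[FBV] = 1/6
[DJR]:[FBV] = -1/18:1/6 = -1/3

[DJR]:[FBV] = -1/3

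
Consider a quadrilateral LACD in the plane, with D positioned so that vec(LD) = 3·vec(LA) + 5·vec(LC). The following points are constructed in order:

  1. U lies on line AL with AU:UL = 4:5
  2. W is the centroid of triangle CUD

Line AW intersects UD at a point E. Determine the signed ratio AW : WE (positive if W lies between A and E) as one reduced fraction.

AW:WE = -107/47

Choose coordinates L = (0, 0), A = (1, 0), C = (0, 1), D = (3, 5).
1. U lies on line AL with AU:UL = 4:5 ⇒ U = (5/9, 0)
2. W is the centroid of triangle CUD ⇒ W = (32/27, 2)
line AW meets UD at E = (1063/963, 120/107)
W = A + t·(E−A) with t = 107/60, so AW:WE = 107/60:-47/60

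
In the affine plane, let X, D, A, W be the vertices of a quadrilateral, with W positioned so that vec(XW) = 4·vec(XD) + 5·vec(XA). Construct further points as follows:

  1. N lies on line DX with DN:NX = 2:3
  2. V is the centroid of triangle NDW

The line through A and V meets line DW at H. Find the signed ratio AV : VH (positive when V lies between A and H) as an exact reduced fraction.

AV:VH = 11

Assign X = (0, 0), D = (1, 0), A = (0, 1), W = (4, 5) — the answer is frame-independent, so this choice is without loss of generality.
1. N lies on line DX with DN:NX = 2:3 ⇒ N = (3/5, 0)
2. V is the centroid of triangle NDW ⇒ V = (28/15, 5/3)
line AV meets DW at H = (112/55, 19/11)
V = A + t·(H−A) with t = 11/12, so AV:VH = 11/12:1/12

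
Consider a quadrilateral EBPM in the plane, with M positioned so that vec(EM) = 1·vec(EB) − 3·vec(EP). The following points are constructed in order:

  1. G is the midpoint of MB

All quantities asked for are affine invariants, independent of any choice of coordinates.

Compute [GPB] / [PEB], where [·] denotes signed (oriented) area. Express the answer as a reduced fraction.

Work in coordinates with E = (0, 0), B = (1, 0), P = (0, 1), M = (1, -3).
1. G is the midpoint of MB ⇒ G = (1, -3/2)
2·[GPB] = -3/2, 2·[PEB] = 1
[GPB]:[PEB] = -3/2:1 = -3/2

[GPB]:[PEB] = -3/2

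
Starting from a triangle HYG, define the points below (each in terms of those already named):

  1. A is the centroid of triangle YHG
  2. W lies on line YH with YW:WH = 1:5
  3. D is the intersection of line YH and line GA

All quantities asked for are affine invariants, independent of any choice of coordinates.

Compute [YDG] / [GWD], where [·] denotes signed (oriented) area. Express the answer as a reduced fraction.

[YDG]:[GWD] = 3/2

Work in coordinates with H = (0, 0), Y = (1, 0), G = (0, 1).
1. A is the centroid of triangle YHG ⇒ A = (1/3, 1/3)
2. W lies on line YH with YW:WH = 1:5 ⇒ W = (5/6, 0)
3. D is the intersection of line YH and line GA ⇒ D = (1/2, 0)
2·[YDG] = -1/2, 2·[GWD] = -1/3
[YDG]:[GWD] = -1/2:-1/3 = 3/2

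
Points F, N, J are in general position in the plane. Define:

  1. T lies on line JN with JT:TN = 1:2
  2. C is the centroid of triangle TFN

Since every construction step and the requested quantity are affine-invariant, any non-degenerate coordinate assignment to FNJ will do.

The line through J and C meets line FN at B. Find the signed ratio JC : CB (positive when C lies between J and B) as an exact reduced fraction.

JC:CB = 7/2

Assign F = (0, 0), N = (1, 0), J = (0, 1) — the answer is frame-independent, so this choice is without loss of generality.
1. T lies on line JN with JT:TN = 1:2 ⇒ T = (1/3, 2/3)
2. C is the centroid of triangle TFN ⇒ C = (4/9, 2/9)
line JC meets FN at B = (4/7, 0)
C = J + t·(B−J) with t = 7/9, so JC:CB = 7/9:2/9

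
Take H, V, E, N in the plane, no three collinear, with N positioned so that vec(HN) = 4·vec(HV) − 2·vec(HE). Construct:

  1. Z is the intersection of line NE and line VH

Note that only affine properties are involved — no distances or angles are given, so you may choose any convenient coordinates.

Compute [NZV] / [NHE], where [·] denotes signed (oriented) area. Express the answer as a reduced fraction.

[NZV]:[NHE] = -1/6

Assign H = (0, 0), V = (1, 0), E = (0, 1), N = (4, -2) — the answer is frame-independent, so this choice is without loss of generality.
1. Z is the intersection of line NE and line VH ⇒ Z = (4/3, 0)
2·[NZV] = 2/3, 2·[NHE] = -4
[NZV]:[NHE] = 2/3:-4 = -1/6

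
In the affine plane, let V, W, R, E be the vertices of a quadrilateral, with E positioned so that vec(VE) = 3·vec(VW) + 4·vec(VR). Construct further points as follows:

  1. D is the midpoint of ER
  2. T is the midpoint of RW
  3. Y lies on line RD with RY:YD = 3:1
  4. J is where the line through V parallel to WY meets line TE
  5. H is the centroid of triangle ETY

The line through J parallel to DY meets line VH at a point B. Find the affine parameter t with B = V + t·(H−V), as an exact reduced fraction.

t = -4/13

Work in coordinates with V = (0, 0), W = (1, 0), R = (0, 1), E = (3, 4).
1. D is the midpoint of ER ⇒ D = (3/2, 5/2)
2. T is the midpoint of RW ⇒ T = (1/2, 1/2)
3. Y lies on line RD with RY:YD = 3:1 ⇒ Y = (9/8, 17/8)
4. J is where the line through V parallel to WY meets line TE ⇒ J = (-1/78, -17/78)
5. H is the centroid of triangle ETY ⇒ H = (37/24, 53/24)
through J parallel to DY: direction (-3/8, -3/8); meets VH at B = (-37/78, -53/78)
B = V + t·(H−V) with t = -4/13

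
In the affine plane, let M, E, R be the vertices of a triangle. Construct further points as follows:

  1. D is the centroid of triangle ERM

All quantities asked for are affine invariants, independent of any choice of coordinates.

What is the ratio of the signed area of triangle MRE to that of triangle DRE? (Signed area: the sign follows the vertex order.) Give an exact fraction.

[MRE]:[DRE] = 3

Choose coordinates M = (0, 0), E = (1, 0), R = (0, 1).
1. D is the centroid of triangle ERM ⇒ D = (1/3, 1/3)
2·[MRE] = -1, 2·[DRE] = -1/3
[MRE]:[DRE] = -1:-1/3 = 3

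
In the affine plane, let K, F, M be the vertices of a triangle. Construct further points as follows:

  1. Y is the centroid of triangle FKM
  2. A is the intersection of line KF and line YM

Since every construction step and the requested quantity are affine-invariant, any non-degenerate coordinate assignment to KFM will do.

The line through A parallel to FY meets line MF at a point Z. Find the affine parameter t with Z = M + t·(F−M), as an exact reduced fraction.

t = 3/2

Assign K = (0, 0), F = (1, 0), M = (0, 1) — the answer is frame-independent, so this choice is without loss of generality.
1. Y is the centroid of triangle FKM ⇒ Y = (1/3, 1/3)
2. A is the intersection of line KF and line YM ⇒ A = (1/2, 0)
through A parallel to FY: direction (-2/3, 1/3); meets MF at Z = (3/2, -1/2)
Z = M + t·(F−M) with t = 3/2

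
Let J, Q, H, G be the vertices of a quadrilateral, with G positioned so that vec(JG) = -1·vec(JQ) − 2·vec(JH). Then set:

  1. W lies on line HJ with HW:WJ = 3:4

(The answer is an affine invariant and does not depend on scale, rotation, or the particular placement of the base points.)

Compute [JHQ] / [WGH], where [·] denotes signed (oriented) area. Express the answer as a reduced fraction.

[JHQ]:[WGH] = 7/3

Work in coordinates with J = (0, 0), Q = (1, 0), H = (0, 1), G = (-1, -2).
1. W lies on line HJ with HW:WJ = 3:4 ⇒ W = (0, 4/7)
2·[JHQ] = -1, 2·[WGH] = -3/7
[JHQ]:[WGH] = -1:-3/7 = 7/3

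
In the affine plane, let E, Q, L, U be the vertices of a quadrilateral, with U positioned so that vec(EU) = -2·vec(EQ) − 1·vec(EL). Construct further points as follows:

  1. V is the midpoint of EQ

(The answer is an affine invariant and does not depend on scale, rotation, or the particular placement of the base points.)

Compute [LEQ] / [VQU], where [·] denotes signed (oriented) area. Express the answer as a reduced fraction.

[LEQ]:[VQU] = -2

Choose coordinates E = (0, 0), Q = (1, 0), L = (0, 1), U = (-2, -1).
1. V is the midpoint of EQ ⇒ V = (1/2, 0)
2·[LEQ] = 1, 2·[VQU] = -1/2
[LEQ]:[VQU] = 1:-1/2 = -2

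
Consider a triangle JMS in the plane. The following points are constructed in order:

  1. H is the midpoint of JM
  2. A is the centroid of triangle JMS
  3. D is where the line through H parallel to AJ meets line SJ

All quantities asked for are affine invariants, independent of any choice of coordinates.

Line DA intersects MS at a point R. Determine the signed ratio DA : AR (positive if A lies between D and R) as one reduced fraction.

Set J = (0, 0), M = (1, 0), S = (0, 1); any affine frame gives the same invariant.
1. H is the midpoint of JM ⇒ H = (1/2, 0)
2. A is the centroid of triangle JMS ⇒ A = (1/3, 1/3)
3. D is where the line through H parallel to AJ meets line SJ ⇒ D = (0, -1/2)
line DA meets MS at R = (3/7, 4/7)
A = D + t·(R−D) with t = 7/9, so DA:AR = 7/9:2/9

DA:AR = 7/2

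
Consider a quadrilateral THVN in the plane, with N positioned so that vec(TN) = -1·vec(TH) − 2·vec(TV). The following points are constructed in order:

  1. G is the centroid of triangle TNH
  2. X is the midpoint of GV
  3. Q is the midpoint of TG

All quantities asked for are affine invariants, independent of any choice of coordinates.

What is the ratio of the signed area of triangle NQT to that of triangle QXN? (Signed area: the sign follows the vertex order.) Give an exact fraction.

[NQT]:[QXN] = 2/3

Set T = (0, 0), H = (1, 0), V = (0, 1), N = (-1, -2); any affine frame gives the same invariant.
1. G is the centroid of triangle TNH ⇒ G = (0, -2/3)
2. X is the midpoint of GV ⇒ X = (0, 1/6)
3. Q is the midpoint of TG ⇒ Q = (0, -1/3)
2·[NQT] = 1/3, 2·[QXN] = 1/2
[NQT]:[QXN] = 1/3:1/2 = 2/3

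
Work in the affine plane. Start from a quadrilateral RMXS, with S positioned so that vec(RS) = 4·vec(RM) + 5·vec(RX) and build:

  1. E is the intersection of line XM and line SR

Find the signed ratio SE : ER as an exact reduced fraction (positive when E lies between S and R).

SE:ER = 8

Choose coordinates R = (0, 0), M = (1, 0), X = (0, 1), S = (4, 5).
1. E is the intersection of line XM and line SR ⇒ E = (4/9, 5/9)
E = S + t·(R−S) with t = 8/9, so SE:ER = t:(1−t) = 8/9:1/9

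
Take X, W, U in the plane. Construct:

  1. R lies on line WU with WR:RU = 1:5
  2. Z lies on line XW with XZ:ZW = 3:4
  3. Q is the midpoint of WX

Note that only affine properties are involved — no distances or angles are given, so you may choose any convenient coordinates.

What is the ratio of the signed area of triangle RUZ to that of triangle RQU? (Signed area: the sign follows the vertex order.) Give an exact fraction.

Assign X = (0, 0), W = (1, 0), U = (0, 1) — the answer is frame-independent, so this choice is without loss of generality.
1. R lies on line WU with WR:RU = 1:5 ⇒ R = (5/6, 1/6)
2. Z lies on line XW with XZ:ZW = 3:4 ⇒ Z = (3/7, 0)
3. Q is the midpoint of WX ⇒ Q = (1/2, 0)
2·[RUZ] = 10/21, 2·[RQU] = -5/12
[RUZ]:[RQU] = 10/21:-5/12 = -8/7

[RUZ]:[RQU] = -8/7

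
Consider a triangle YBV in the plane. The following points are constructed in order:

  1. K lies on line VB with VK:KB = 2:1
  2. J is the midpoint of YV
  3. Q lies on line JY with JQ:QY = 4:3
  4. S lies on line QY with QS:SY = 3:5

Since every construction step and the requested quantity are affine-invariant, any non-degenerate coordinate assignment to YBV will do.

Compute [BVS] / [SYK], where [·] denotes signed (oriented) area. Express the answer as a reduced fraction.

[BVS]:[SYK] = 97/10

Assign Y = (0, 0), B = (1, 0), V = (0, 1) — the answer is frame-independent, so this choice is without loss of generality.
1. K lies on line VB with VK:KB = 2:1 ⇒ K = (2/3, 1/3)
2. J is the midpoint of YV ⇒ J = (0, 1/2)
3. Q lies on line JY with JQ:QY = 4:3 ⇒ Q = (0, 3/14)
4. S lies on line QY with QS:SY = 3:5 ⇒ S = (0, 15/112)
2·[BVS] = 97/112, 2·[SYK] = 5/56
[BVS]:[SYK] = 97/112:5/56 = 97/10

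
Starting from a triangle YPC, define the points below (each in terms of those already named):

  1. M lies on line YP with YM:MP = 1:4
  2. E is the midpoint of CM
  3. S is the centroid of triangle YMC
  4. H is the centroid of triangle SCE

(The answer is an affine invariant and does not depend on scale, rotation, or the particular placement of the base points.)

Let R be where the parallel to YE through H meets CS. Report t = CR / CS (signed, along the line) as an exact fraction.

t = 2/3

Set Y = (0, 0), P = (1, 0), C = (0, 1); any affine frame gives the same invariant.
1. M lies on line YP with YM:MP = 1:4 ⇒ M = (1/5, 0)
2. E is the midpoint of CM ⇒ E = (1/10, 1/2)
3. S is the centroid of triangle YMC ⇒ S = (1/15, 1/3)
4. H is the centroid of triangle SCE ⇒ H = (1/18, 11/18)
through H parallel to YE: direction (1/10, 1/2); meets CS at R = (2/45, 5/9)
R = C + t·(S−C) with t = 2/3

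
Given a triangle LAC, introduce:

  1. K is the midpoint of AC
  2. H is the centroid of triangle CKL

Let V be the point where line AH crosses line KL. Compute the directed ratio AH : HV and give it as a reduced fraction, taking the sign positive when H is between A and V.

AH:HV = -4

Work in coordinates with L = (0, 0), A = (1, 0), C = (0, 1).
1. K is the midpoint of AC ⇒ K = (1/2, 1/2)
2. H is the centroid of triangle CKL ⇒ H = (1/6, 1/2)
line AH meets KL at V = (3/8, 3/8)
H = A + t·(V−A) with t = 4/3, so AH:HV = 4/3:-1/3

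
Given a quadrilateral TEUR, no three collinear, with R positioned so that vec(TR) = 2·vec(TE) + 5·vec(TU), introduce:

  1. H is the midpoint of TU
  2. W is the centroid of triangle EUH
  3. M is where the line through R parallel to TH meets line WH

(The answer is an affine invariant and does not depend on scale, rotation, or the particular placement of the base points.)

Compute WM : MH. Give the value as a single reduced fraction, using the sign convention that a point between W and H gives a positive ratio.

WM:MH = -5/6

Choose coordinates T = (0, 0), E = (1, 0), U = (0, 1), R = (2, 5).
1. H is the midpoint of TU ⇒ H = (0, 1/2)
2. W is the centroid of triangle EUH ⇒ W = (1/3, 1/2)
3. M is where the line through R parallel to TH meets line WH ⇒ M = (2, 1/2)
M = W + t·(H−W) with t = -5, so WM:MH = t:(1−t) = -5:6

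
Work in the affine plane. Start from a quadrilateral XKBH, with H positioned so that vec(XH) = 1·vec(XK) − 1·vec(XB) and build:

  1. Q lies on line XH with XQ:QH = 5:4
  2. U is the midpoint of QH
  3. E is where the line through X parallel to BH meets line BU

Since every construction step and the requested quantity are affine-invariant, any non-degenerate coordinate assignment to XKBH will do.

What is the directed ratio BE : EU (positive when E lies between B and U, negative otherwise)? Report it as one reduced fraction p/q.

BE:EU = -9/7

Work in coordinates with X = (0, 0), K = (1, 0), B = (0, 1), H = (1, -1).
1. Q lies on line XH with XQ:QH = 5:4 ⇒ Q = (5/9, -5/9)
2. U is the midpoint of QH ⇒ U = (7/9, -7/9)
3. E is where the line through X parallel to BH meets line BU ⇒ E = (7/2, -7)
E = B + t·(U−B) with t = 9/2, so BE:EU = t:(1−t) = 9/2:-7/2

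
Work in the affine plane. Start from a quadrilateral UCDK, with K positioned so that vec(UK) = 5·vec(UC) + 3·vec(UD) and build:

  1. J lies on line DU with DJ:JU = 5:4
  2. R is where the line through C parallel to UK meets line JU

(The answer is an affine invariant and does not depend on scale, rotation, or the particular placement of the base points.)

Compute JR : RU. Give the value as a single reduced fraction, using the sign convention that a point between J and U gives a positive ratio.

JR:RU = -47/27

Choose coordinates U = (0, 0), C = (1, 0), D = (0, 1), K = (5, 3).
1. J lies on line DU with DJ:JU = 5:4 ⇒ J = (0, 4/9)
2. R is where the line through C parallel to UK meets line JU ⇒ R = (0, -3/5)
R = J + t·(U−J) with t = 47/20, so JR:RU = t:(1−t) = 47/20:-27/20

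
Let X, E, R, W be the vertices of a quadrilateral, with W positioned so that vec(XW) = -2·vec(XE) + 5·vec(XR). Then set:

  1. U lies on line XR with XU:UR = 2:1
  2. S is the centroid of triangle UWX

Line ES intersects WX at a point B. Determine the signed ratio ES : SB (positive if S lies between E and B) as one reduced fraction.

Set X = (0, 0), E = (1, 0), R = (0, 1), W = (-2, 5); any affine frame gives the same invariant.
1. U lies on line XR with XU:UR = 2:1 ⇒ U = (0, 2/3)
2. S is the centroid of triangle UWX ⇒ S = (-2/3, 17/9)
line ES meets WX at B = (-34/41, 85/41)
S = E + t·(B−E) with t = 41/45, so ES:SB = 41/45:4/45

ES:SB = 41/4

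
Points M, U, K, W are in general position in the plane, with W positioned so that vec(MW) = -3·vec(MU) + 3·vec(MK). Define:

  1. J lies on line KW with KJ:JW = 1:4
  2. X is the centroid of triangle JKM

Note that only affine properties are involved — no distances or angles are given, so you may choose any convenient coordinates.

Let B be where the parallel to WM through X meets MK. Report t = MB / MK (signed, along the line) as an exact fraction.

t = 3/5

Choose coordinates M = (0, 0), U = (1, 0), K = (0, 1), W = (-3, 3).
1. J lies on line KW with KJ:JW = 1:4 ⇒ J = (-3/5, 7/5)
2. X is the centroid of triangle JKM ⇒ X = (-1/5, 4/5)
through X parallel to WM: direction (3, -3); meets MK at B = (0, 3/5)
B = M + t·(K−M) with t = 3/5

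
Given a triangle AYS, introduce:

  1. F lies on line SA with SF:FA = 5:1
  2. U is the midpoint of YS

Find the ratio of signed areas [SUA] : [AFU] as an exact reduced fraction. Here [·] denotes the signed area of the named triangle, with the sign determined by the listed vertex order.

Assign A = (0, 0), Y = (1, 0), S = (0, 1) — the answer is frame-independent, so this choice is without loss of generality.
1. F lies on line SA with SF:FA = 5:1 ⇒ F = (0, 1/6)
2. U is the midpoint of YS ⇒ U = (1/2, 1/2)
2·[SUA] = -1/2, 2·[AFU] = -1/12
[SUA]:[AFU] = -1/2:-1/12 = 6

[SUA]:[AFU] = 6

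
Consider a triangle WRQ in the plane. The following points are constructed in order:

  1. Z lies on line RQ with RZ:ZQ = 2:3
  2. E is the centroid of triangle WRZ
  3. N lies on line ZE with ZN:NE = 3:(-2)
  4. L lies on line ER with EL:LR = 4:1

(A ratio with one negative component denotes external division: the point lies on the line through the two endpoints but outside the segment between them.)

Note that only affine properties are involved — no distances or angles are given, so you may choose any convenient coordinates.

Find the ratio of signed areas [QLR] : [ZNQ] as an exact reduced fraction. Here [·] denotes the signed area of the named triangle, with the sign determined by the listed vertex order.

[QLR]:[ZNQ] = -1/9

Choose coordinates W = (0, 0), R = (1, 0), Q = (0, 1).
1. Z lies on line RQ with RZ:ZQ = 2:3 ⇒ Z = (3/5, 2/5)
2. E is the centroid of triangle WRZ ⇒ E = (8/15, 2/15)
3. N lies on line ZE with ZN:NE = 3:(-2) ⇒ N = (2/5, -2/5)
4. L lies on line ER with EL:LR = 4:1 ⇒ L = (68/75, 2/75)
2·[QLR] = 1/15, 2·[ZNQ] = -3/5
[QLR]:[ZNQ] = 1/15:-3/5 = -1/9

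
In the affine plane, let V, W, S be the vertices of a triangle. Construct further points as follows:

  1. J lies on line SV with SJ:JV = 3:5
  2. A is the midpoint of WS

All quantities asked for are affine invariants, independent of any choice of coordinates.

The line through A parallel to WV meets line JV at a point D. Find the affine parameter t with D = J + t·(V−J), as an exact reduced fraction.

Set V = (0, 0), W = (1, 0), S = (0, 1); any affine frame gives the same invariant.
1. J lies on line SV with SJ:JV = 3:5 ⇒ J = (0, 5/8)
2. A is the midpoint of WS ⇒ A = (1/2, 1/2)
through A parallel to WV: direction (-1, 0); meets JV at D = (0, 1/2)
D = J + t·(V−J) with t = 1/5

t = 1/5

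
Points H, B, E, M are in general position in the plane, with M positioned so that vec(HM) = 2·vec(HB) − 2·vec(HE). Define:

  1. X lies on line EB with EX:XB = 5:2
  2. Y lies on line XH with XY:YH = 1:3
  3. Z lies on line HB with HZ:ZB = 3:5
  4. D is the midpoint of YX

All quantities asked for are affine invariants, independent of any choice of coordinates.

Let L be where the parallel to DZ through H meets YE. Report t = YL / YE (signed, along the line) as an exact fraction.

t = 9/37

Assign H = (0, 0), B = (1, 0), E = (0, 1), M = (2, -2) — the answer is frame-independent, so this choice is without loss of generality.
1. X lies on line EB with EX:XB = 5:2 ⇒ X = (5/7, 2/7)
2. Y lies on line XH with XY:YH = 1:3 ⇒ Y = (15/28, 3/14)
3. Z lies on line HB with HZ:ZB = 3:5 ⇒ Z = (3/8, 0)
4. D is the midpoint of YX ⇒ D = (5/8, 1/4)
through H parallel to DZ: direction (-1/4, -1/4); meets YE at L = (15/37, 15/37)
L = Y + t·(E−Y) with t = 9/37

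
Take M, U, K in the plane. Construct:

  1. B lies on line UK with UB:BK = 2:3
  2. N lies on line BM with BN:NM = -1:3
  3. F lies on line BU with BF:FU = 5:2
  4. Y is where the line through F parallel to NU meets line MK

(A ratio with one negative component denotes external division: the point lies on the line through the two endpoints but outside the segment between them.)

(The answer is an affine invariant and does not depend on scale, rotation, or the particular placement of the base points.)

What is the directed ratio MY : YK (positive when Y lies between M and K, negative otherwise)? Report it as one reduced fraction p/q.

MY:YK = -38/31

Assign M = (0, 0), U = (1, 0), K = (0, 1) — the answer is frame-independent, so this choice is without loss of generality.
1. B lies on line UK with UB:BK = 2:3 ⇒ B = (3/5, 2/5)
2. N lies on line BM with BN:NM = -1:3 ⇒ N = (9/10, 3/5)
3. F lies on line BU with BF:FU = 5:2 ⇒ F = (31/35, 4/35)
4. Y is where the line through F parallel to NU meets line MK ⇒ Y = (0, 38/7)
Y = M + t·(K−M) with t = 38/7, so MY:YK = t:(1−t) = 38/7:-31/7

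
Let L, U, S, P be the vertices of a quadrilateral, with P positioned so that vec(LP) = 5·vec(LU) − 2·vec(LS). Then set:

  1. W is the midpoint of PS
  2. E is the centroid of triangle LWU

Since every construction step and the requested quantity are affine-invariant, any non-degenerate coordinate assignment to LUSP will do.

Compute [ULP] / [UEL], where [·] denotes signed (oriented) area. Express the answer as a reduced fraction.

[ULP]:[UEL] = -12

Set L = (0, 0), U = (1, 0), S = (0, 1), P = (5, -2); any affine frame gives the same invariant.
1. W is the midpoint of PS ⇒ W = (5/2, -1/2)
2. E is the centroid of triangle LWU ⇒ E = (7/6, -1/6)
2·[ULP] = 2, 2·[UEL] = -1/6
[ULP]:[UEL] = 2:-1/6 = -12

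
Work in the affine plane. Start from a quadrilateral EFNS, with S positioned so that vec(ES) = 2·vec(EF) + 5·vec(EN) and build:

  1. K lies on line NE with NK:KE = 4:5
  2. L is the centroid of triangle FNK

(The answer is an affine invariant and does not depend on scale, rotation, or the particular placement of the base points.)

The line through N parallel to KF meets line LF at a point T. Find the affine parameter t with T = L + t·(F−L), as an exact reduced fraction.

t = -2

Set E = (0, 0), F = (1, 0), N = (0, 1), S = (2, 5); any affine frame gives the same invariant.
1. K lies on line NE with NK:KE = 4:5 ⇒ K = (0, 5/9)
2. L is the centroid of triangle FNK ⇒ L = (1/3, 14/27)
through N parallel to KF: direction (1, -5/9); meets LF at T = (-1, 14/9)
T = L + t·(F−L) with t = -2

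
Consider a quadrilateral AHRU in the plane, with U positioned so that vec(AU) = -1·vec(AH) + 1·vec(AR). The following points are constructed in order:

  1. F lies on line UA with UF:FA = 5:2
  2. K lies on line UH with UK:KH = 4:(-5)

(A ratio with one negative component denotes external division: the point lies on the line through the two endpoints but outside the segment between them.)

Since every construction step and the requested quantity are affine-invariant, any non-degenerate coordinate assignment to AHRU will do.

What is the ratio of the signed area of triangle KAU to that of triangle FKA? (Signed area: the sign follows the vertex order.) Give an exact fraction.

Work in coordinates with A = (0, 0), H = (1, 0), R = (0, 1), U = (-1, 1).
1. F lies on line UA with UF:FA = 5:2 ⇒ F = (-2/7, 2/7)
2. K lies on line UH with UK:KH = 4:(-5) ⇒ K = (-9, 5)
2·[KAU] = 4, 2·[FKA] = 8/7
[KAU]:[FKA] = 4:8/7 = 7/2

[KAU]:[FKA] = 7/2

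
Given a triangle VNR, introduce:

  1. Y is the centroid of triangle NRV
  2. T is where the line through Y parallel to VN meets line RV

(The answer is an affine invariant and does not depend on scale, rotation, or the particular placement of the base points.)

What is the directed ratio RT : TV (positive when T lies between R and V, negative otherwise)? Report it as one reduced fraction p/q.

RT:TV = 2

Choose coordinates V = (0, 0), N = (1, 0), R = (0, 1).
1. Y is the centroid of triangle NRV ⇒ Y = (1/3, 1/3)
2. T is where the line through Y parallel to VN meets line RV ⇒ T = (0, 1/3)
T = R + t·(V−R) with t = 2/3, so RT:TV = t:(1−t) = 2/3:1/3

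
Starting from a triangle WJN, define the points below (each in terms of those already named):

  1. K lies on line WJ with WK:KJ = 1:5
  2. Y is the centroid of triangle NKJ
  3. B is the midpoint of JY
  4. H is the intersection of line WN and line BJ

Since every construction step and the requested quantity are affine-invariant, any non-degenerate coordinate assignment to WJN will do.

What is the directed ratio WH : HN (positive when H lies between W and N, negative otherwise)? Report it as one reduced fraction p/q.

Assign W = (0, 0), J = (1, 0), N = (0, 1) — the answer is frame-independent, so this choice is without loss of generality.
1. K lies on line WJ with WK:KJ = 1:5 ⇒ K = (1/6, 0)
2. Y is the centroid of triangle NKJ ⇒ Y = (7/18, 1/3)
3. B is the midpoint of JY ⇒ B = (25/36, 1/6)
4. H is the intersection of line WN and line BJ ⇒ H = (0, 6/11)
H = W + t·(N−W) with t = 6/11, so WH:HN = t:(1−t) = 6/11:5/11

WH:HN = 6/5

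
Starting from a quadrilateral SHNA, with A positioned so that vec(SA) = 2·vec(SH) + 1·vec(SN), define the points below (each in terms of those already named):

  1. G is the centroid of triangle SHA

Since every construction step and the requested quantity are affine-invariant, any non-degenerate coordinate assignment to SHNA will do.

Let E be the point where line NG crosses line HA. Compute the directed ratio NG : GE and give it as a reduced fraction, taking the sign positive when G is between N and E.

Work in coordinates with S = (0, 0), H = (1, 0), N = (0, 1), A = (2, 1).
1. G is the centroid of triangle SHA ⇒ G = (1, 1/3)
line NG meets HA at E = (6/5, 1/5)
G = N + t·(E−N) with t = 5/6, so NG:GE = 5/6:1/6

NG:GE = 5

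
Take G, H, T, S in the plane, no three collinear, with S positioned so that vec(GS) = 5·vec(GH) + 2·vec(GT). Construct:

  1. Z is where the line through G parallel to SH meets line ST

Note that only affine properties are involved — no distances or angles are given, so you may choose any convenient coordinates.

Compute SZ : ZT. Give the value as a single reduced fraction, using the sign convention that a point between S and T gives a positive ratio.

Choose coordinates G = (0, 0), H = (1, 0), T = (0, 1), S = (5, 2).
1. Z is where the line through G parallel to SH meets line ST ⇒ Z = (10/3, 5/3)
Z = S + t·(T−S) with t = 1/3, so SZ:ZT = t:(1−t) = 1/3:2/3

SZ:ZT = 1/2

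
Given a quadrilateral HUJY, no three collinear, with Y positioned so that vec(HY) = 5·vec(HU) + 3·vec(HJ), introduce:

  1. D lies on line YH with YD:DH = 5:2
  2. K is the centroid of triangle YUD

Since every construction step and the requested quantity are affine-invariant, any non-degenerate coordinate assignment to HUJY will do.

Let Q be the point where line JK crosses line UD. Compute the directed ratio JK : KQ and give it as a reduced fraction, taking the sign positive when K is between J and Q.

Set H = (0, 0), U = (1, 0), J = (0, 1), Y = (5, 3); any affine frame gives the same invariant.
1. D lies on line YH with YD:DH = 5:2 ⇒ D = (10/7, 6/7)
2. K is the centroid of triangle YUD ⇒ K = (52/21, 9/7)
line JK meets UD at Q = (78/49, 58/49)
K = J + t·(Q−J) with t = 14/9, so JK:KQ = 14/9:-5/9

JK:KQ = -14/5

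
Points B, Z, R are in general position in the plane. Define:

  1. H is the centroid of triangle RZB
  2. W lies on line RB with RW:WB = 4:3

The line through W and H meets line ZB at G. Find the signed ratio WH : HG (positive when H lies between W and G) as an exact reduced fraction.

Assign B = (0, 0), Z = (1, 0), R = (0, 1) — the answer is frame-independent, so this choice is without loss of generality.
1. H is the centroid of triangle RZB ⇒ H = (1/3, 1/3)
2. W lies on line RB with RW:WB = 4:3 ⇒ W = (0, 3/7)
line WH meets ZB at G = (3/2, 0)
H = W + t·(G−W) with t = 2/9, so WH:HG = 2/9:7/9

WH:HG = 2/7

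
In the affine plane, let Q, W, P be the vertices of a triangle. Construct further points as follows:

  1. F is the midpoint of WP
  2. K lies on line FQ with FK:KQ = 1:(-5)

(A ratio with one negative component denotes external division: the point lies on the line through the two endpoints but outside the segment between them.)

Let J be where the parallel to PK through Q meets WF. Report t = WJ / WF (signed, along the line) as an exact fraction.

t = -3

Work in coordinates with Q = (0, 0), W = (1, 0), P = (0, 1).
1. F is the midpoint of WP ⇒ F = (1/2, 1/2)
2. K lies on line FQ with FK:KQ = 1:(-5) ⇒ K = (5/8, 5/8)
through Q parallel to PK: direction (5/8, -3/8); meets WF at J = (5/2, -3/2)
J = W + t·(F−W) with t = -3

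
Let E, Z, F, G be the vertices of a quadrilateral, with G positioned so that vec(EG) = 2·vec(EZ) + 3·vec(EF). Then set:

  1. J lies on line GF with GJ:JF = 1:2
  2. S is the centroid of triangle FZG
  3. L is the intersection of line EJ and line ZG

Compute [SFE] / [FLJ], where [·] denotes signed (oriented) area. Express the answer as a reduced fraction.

[SFE]:[FLJ] = -15/16

Work in coordinates with E = (0, 0), Z = (1, 0), F = (0, 1), G = (2, 3).
1. J lies on line GF with GJ:JF = 1:2 ⇒ J = (4/3, 7/3)
2. S is the centroid of triangle FZG ⇒ S = (1, 4/3)
3. L is the intersection of line EJ and line ZG ⇒ L = (12/5, 21/5)
2·[SFE] = 1, 2·[FLJ] = -16/15
[SFE]:[FLJ] = 1:-16/15 = -15/16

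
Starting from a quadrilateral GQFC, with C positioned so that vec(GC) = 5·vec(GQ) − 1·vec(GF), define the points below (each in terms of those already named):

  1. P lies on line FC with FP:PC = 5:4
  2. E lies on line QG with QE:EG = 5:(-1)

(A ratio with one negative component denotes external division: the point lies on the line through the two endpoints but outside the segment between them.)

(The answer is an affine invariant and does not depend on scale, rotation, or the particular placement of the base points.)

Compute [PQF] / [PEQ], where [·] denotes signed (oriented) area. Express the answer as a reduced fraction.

Choose coordinates G = (0, 0), Q = (1, 0), F = (0, 1), C = (5, -1).
1. P lies on line FC with FP:PC = 5:4 ⇒ P = (25/9, -1/9)
2. E lies on line QG with QE:EG = 5:(-1) ⇒ E = (-1/4, 0)
2·[PQF] = -5/3, 2·[PEQ] = -5/36
[PQF]:[PEQ] = -5/3:-5/36 = 12

[PQF]:[PEQ] = 12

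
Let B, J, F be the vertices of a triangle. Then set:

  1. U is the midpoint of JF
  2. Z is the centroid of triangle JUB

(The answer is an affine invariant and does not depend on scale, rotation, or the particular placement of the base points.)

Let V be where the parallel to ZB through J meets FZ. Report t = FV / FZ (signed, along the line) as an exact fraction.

Work in coordinates with B = (0, 0), J = (1, 0), F = (0, 1).
1. U is the midpoint of JF ⇒ U = (1/2, 1/2)
2. Z is the centroid of triangle JUB ⇒ Z = (1/2, 1/6)
through J parallel to ZB: direction (-1/2, -1/6); meets FZ at V = (2/3, -1/9)
V = F + t·(Z−F) with t = 4/3

t = 4/3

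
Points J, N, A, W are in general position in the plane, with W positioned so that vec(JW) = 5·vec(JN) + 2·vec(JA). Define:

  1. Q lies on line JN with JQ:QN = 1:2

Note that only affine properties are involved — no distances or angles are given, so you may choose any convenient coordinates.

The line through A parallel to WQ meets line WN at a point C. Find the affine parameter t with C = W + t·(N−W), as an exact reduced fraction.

t = -4

Assign J = (0, 0), N = (1, 0), A = (0, 1), W = (5, 2) — the answer is frame-independent, so this choice is without loss of generality.
1. Q lies on line JN with JQ:QN = 1:2 ⇒ Q = (1/3, 0)
through A parallel to WQ: direction (-14/3, -2); meets WN at C = (21, 10)
C = W + t·(N−W) with t = -4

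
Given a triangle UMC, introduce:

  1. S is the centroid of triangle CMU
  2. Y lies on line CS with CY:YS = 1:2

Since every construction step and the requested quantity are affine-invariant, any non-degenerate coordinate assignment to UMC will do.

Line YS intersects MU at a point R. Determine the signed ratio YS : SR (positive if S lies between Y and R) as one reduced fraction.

YS:SR = 4/3

Assign U = (0, 0), M = (1, 0), C = (0, 1) — the answer is frame-independent, so this choice is without loss of generality.
1. S is the centroid of triangle CMU ⇒ S = (1/3, 1/3)
2. Y lies on line CS with CY:YS = 1:2 ⇒ Y = (1/9, 7/9)
line YS meets MU at R = (1/2, 0)
S = Y + t·(R−Y) with t = 4/7, so YS:SR = 4/7:3/7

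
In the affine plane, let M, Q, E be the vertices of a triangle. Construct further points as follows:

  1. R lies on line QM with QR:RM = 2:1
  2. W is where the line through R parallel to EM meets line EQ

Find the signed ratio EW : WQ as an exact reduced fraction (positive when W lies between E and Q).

EW:WQ = 1/2

Set M = (0, 0), Q = (1, 0), E = (0, 1); any affine frame gives the same invariant.
1. R lies on line QM with QR:RM = 2:1 ⇒ R = (1/3, 0)
2. W is where the line through R parallel to EM meets line EQ ⇒ W = (1/3, 2/3)
W = E + t·(Q−E) with t = 1/3, so EW:WQ = t:(1−t) = 1/3:2/3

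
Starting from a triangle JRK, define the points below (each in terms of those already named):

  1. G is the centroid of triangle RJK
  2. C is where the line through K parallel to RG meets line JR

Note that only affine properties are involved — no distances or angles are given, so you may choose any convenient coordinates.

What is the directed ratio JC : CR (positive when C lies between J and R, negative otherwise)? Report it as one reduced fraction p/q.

JC:CR = -2

Assign J = (0, 0), R = (1, 0), K = (0, 1) — the answer is frame-independent, so this choice is without loss of generality.
1. G is the centroid of triangle RJK ⇒ G = (1/3, 1/3)
2. C is where the line through K parallel to RG meets line JR ⇒ C = (2, 0)
C = J + t·(R−J) with t = 2, so JC:CR = t:(1−t) = 2:-1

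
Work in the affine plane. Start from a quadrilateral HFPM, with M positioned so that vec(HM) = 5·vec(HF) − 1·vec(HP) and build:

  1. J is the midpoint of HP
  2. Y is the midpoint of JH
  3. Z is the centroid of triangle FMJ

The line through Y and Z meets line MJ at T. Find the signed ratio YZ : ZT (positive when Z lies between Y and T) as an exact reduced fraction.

YZ:ZT = 11/4

Work in coordinates with H = (0, 0), F = (1, 0), P = (0, 1), M = (5, -1).
1. J is the midpoint of HP ⇒ J = (0, 1/2)
2. Y is the midpoint of JH ⇒ Y = (0, 1/4)
3. Z is the centroid of triangle FMJ ⇒ Z = (2, -1/6)
line YZ meets MJ at T = (30/11, -7/22)
Z = Y + t·(T−Y) with t = 11/15, so YZ:ZT = 11/15:4/15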